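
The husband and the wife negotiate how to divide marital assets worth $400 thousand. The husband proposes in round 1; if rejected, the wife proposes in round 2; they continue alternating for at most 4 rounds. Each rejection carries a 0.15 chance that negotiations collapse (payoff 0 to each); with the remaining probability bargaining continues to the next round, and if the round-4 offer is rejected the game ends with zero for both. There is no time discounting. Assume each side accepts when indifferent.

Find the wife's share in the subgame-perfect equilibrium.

Round 4 (the wife proposes): the husband will accept anything ≥ 0, so the wife offers 0 and keeps 400.
Round 3 (the husband proposes): rejecting gives the wife an expected 0.85 × 400 = 340; the husband offers that and keeps 60.
Round 2 (the wife proposes): rejecting gives the husband an expected 0.85 × 60 = 51. The wife offers 51 and keeps 400 − 51 = 349.
Round 1 (the husband proposes): rejecting gives the wife an expected 0.85 × 349 = 296.65, so the husband offers 296.65, keeping 103.35.

296.65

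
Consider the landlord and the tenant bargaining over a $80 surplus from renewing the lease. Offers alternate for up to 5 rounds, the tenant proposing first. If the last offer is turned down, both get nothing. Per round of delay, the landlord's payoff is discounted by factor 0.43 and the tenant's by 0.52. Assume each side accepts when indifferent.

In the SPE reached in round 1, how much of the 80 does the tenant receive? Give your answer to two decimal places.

By backward induction:
Round 5 (the tenant proposes): rejection yields 0 for the landlord; the tenant offers 0 and keeps 80.
Round 4 (the landlord proposes): the tenant can get 80 next round, worth 0.52 × 80 = 41.6 now; the landlord offers that and keeps 38.4.
Round 3 (the tenant proposes): the landlord can get 38.4 next round, worth 0.43 × 38.4 = 16.512 now. The tenant offers 16.512 and keeps 80 − 16.512 = 63.488.
Round 2 (the landlord proposes): the tenant can get 63.488 next round, worth 0.52 × 63.488 = 33.01376 now; the landlord offers that and keeps 46.98624.
Round 1 (the tenant proposes): the landlord can get 46.98624 next round, worth 0.43 × 46.98624 = 20.2040832 now. The tenant offers 20.2040832 and keeps 80 − 20.2040832 = 59.7959168.

59.80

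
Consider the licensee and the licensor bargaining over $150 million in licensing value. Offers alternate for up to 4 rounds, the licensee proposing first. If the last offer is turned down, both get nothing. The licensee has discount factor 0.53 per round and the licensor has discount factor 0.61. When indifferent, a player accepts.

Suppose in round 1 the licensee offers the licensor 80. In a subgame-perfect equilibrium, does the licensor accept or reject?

Work out the licensor's continuation value if the offer is rejected.
Round 4 (the licensor proposes): the licensee will accept anything ≥ 0, so the licensor offers 0 and keeps 150.
Round 3 (the licensee proposes): the licensor can get 150 next round, worth 0.61 × 150 = 91.5 now, so the licensee offers 91.5, keeping 58.5.
Round 2 (the licensor proposes): the licensee can get 58.5 next round, worth 0.53 × 58.5 = 31.005 now, so the licensor offers 31.005, keeping 118.995.
So by rejecting in round 1, the licensor gets 118.995 next round, worth 0.61 × 118.995 = 72.58695 now.
Offer 80 ≥ 72.58695, so the licensor accepts.

Accept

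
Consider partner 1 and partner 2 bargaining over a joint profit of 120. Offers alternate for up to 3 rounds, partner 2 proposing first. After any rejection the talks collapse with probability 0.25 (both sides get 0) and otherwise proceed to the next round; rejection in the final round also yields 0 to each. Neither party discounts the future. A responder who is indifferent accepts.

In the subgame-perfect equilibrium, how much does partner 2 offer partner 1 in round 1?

22.5

By backward induction:
Round 3 (partner 2 proposes): rejection yields 0 for partner 1; partner 2 offers 0 and keeps 120.
Round 2 (partner 1 proposes): rejecting gives partner 2 an expected 0.75 × 120 = 90; partner 1 offers that and keeps 30.
Round 1 (partner 2 proposes): rejecting gives partner 1 an expected 0.75 × 30 = 22.5, so partner 2 offers 22.5, keeping 97.5.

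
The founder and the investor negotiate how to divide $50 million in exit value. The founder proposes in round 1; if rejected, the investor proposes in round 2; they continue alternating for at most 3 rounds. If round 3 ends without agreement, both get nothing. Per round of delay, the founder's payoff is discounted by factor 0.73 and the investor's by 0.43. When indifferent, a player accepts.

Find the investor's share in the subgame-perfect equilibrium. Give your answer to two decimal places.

Round 3 (the founder proposes): rejection yields 0 for the investor; the founder offers 0 and keeps 50.
Round 2 (the investor proposes): the founder can get 50 next round, worth 0.73 × 50 = 36.5 now; the investor offers that and keeps 13.5.
Round 1 (the founder proposes): the investor can get 13.5 next round, worth 0.43 × 13.5 = 5.805 now, so the founder offers 5.805, keeping 44.195.

5.81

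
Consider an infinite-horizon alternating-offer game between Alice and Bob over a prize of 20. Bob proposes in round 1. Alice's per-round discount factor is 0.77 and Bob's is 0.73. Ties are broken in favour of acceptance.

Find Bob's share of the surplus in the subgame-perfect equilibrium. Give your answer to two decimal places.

In a stationary SPE each proposer offers the other exactly their discounted continuation value.
If Bob keeps x when proposing and Alice keeps y when proposing, then x = 20 − 0.77y and y = 20 − 0.73x.
Solving: x = 20(1 − 0.77) / (1 − 0.73·0.77) = 4.6 / 0.4379 ≈ 10.5047.
Alice gets 20 − 10.5047 ≈ 9.4953.

10.50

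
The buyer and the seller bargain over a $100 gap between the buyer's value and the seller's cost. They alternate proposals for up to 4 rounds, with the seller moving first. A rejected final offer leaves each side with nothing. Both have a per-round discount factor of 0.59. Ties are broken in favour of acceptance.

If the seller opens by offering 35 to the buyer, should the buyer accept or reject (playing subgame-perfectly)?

Reject

Round 4 (the buyer proposes): the seller will accept anything ≥ 0, so the buyer offers 0 and keeps 100.
Round 3 (the seller proposes): the buyer can get 100 next round, worth 0.59 × 100 = 59 now; the seller offers that and keeps 41.
Round 2 (the buyer proposes): the seller can get 41 next round, worth 0.59 × 41 = 24.19 now, so the buyer offers 24.19, keeping 75.81.
So by rejecting in round 1, the buyer gets 75.81 next round, worth 0.59 × 75.81 = 44.7279 now.
Offer 35 < 44.7279, so the buyer rejects.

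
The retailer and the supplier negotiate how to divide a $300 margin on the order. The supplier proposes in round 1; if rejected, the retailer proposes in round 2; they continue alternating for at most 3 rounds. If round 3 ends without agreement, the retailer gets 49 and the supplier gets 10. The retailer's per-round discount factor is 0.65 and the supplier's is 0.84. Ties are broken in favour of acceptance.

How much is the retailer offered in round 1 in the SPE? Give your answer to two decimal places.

Round 3 (the supplier proposes): the retailer gets 49 if talks fail, so the supplier offers 49 and keeps 251.
Round 2 (the retailer proposes): the supplier can get 251 next round, worth 0.84 × 251 = 210.84 now. The retailer offers 210.84 and keeps 300 − 210.84 = 89.16.
Round 1 (the supplier proposes): the retailer can get 89.16 next round, worth 0.65 × 89.16 = 57.954 now, so the supplier offers 57.954, keeping 242.046.

57.95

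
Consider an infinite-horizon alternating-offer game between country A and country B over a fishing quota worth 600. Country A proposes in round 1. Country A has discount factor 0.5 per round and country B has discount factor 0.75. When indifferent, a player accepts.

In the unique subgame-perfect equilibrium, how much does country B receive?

In a stationary SPE each proposer offers the other exactly their discounted continuation value.
If country A keeps x when proposing and country B keeps y when proposing, then x = 600 − 0.75y and y = 600 − 0.5x.
Solving: x = 600(1 − 0.75) / (1 − 0.5·0.75) = 150 / 0.625 = 240.
Country B gets 600 − 240 = 360.

360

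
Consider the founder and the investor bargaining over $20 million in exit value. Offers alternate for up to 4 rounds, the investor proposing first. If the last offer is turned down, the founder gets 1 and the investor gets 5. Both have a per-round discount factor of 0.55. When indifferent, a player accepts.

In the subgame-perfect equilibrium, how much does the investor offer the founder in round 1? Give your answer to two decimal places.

By backward induction:
Round 4 (the founder proposes): the investor gets 5 if talks fail, so the founder offers 5 and keeps 15.
Round 3 (the investor proposes): the founder can get 15 next round, worth 0.55 × 15 = 8.25 now. The investor offers 8.25 and keeps 20 − 8.25 = 11.75.
Round 2 (the founder proposes): the investor can get 11.75 next round, worth 0.55 × 11.75 = 6.4625 now. The founder offers 6.4625 and keeps 20 − 6.4625 = 13.5375.
Round 1 (the investor proposes): the founder can get 13.5375 next round, worth 0.55 × 13.5375 = 7.445625 now, so the investor offers 7.445625, keeping 12.554375.

7.45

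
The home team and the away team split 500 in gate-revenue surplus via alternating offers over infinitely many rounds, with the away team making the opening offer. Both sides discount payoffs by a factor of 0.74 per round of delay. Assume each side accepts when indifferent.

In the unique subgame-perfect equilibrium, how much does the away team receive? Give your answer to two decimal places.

Let x be the away team's share when the away team proposes and y be the home team's share when the home team proposes.
The home team accepts iff offered ≥ 0.74·y, so x = 500 − 0.74y. Symmetrically y = 500 − 0.74x.
Substituting: x = 500 − 0.74(500 − 0.74x), giving x(1 − 0.74·0.74) = 500(1 − 0.74).
So x = 500 × 0.26 / 0.4524 ≈ 287.3563, and the home team receives 500 − x ≈ 212.6437.

287.36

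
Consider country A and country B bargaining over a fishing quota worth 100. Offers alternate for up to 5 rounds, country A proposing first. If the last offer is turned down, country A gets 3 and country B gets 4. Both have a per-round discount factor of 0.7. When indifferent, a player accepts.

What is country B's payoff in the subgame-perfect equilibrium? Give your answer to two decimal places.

By backward induction:
Round 5 (country A proposes): country B gets 4 if talks fail, so country A offers 4 and keeps 96.
Round 4 (country B proposes): country A can get 96 next round, worth 0.7 × 96 = 67.2 now; country B offers that and keeps 32.8.
Round 3 (country A proposes): country B can get 32.8 next round, worth 0.7 × 32.8 = 22.96 now. Country A offers 22.96 and keeps 100 − 22.96 = 77.04.
Round 2 (country B proposes): country A can get 77.04 next round, worth 0.7 × 77.04 = 53.928 now, so country B offers 53.928, keeping 46.072.
Round 1 (country A proposes): country B can get 46.072 next round, worth 0.7 × 46.072 = 32.2504 now; country A offers that and keeps 67.7496.

32.25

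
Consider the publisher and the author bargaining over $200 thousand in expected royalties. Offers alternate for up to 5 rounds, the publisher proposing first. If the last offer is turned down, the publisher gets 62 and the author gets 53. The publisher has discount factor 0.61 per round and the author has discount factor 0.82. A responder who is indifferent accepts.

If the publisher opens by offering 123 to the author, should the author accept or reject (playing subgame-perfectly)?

Accept

Work out the author's continuation value if the offer is rejected.
Round 5 (the publisher proposes): the author gets 53 if talks fail, so the publisher offers 53 and keeps 147.
Round 4 (the author proposes): the publisher can get 147 next round, worth 0.61 × 147 = 89.67 now; the author offers that and keeps 110.33.
Round 3 (the publisher proposes): the author can get 110.33 next round, worth 0.82 × 110.33 = 90.4706 now; the publisher offers that and keeps 109.5294.
Round 2 (the author proposes): the publisher can get 109.5294 next round, worth 0.61 × 109.5294 = 66.812934 now. The author offers 66.812934 and keeps 200 − 66.812934 = 133.187066.
So by rejecting in round 1, the author gets 133.187066 next round, worth 0.82 × 133.187066 = 109.21339412 now.
Offer 123 ≥ 109.21339412, so the author accepts.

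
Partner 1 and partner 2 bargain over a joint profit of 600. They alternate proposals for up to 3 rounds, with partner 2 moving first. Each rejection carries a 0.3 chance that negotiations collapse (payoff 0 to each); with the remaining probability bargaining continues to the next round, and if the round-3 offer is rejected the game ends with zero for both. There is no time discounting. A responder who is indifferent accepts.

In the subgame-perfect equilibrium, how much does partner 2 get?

474

Round 3 (partner 2 proposes): partner 1 will accept anything ≥ 0, so partner 2 offers 0 and keeps 600.
Round 2 (partner 1 proposes): rejecting gives partner 2 an expected 0.7 × 600 = 420; partner 1 offers that and keeps 180.
Round 1 (partner 2 proposes): rejecting gives partner 1 an expected 0.7 × 180 = 126; partner 2 offers that and keeps 474.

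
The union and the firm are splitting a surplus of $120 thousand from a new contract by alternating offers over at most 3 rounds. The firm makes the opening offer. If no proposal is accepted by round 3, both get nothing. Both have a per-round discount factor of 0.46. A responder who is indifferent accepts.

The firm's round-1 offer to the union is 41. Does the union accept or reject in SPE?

Round 3 (the firm proposes): the union will accept anything ≥ 0, so the firm offers 0 and keeps 120.
Round 2 (the union proposes): the firm can get 120 next round, worth 0.46 × 120 = 55.2 now. The union offers 55.2 and keeps 120 − 55.2 = 64.8.
So by rejecting in round 1, the union gets 64.8 next round, worth 0.46 × 64.8 = 29.808 now.
Offer 41 ≥ 29.808, so the union accepts.

Accept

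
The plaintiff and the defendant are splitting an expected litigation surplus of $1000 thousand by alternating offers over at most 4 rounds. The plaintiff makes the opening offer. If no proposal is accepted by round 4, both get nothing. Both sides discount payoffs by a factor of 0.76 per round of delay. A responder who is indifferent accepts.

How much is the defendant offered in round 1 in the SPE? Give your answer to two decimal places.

Round 4 (the defendant proposes): rejection yields 0 for the plaintiff; the defendant offers 0 and keeps 1000.
Round 3 (the plaintiff proposes): the defendant can get 1000 next round, worth 0.76 × 1000 = 760 now, so the plaintiff offers 760, keeping 240.
Round 2 (the defendant proposes): the plaintiff can get 240 next round, worth 0.76 × 240 = 182.4 now. The defendant offers 182.4 and keeps 1000 − 182.4 = 817.6.
Round 1 (the plaintiff proposes): the defendant can get 817.6 next round, worth 0.76 × 817.6 = 621.376 now; the plaintiff offers that and keeps 378.624.

621.38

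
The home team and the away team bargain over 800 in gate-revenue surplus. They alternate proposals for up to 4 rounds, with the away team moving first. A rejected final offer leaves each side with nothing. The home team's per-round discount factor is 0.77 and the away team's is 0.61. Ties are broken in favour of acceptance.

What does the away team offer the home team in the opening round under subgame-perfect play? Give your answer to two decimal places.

Round 4 (the home team proposes): rejection yields 0 for the away team; the home team offers 0 and keeps 800.
Round 3 (the away team proposes): the home team can get 800 next round, worth 0.77 × 800 = 616 now, so the away team offers 616, keeping 184.
Round 2 (the home team proposes): the away team can get 184 next round, worth 0.61 × 184 = 112.24 now. The home team offers 112.24 and keeps 800 − 112.24 = 687.76.
Round 1 (the away team proposes): the home team can get 687.76 next round, worth 0.77 × 687.76 = 529.5752 now; the away team offers that and keeps 270.4248.

529.58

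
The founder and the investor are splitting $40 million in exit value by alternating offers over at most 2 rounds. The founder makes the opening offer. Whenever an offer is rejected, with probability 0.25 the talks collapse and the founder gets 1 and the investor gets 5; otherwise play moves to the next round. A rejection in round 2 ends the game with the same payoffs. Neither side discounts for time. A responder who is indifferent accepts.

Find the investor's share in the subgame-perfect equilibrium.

By backward induction:
Round 2 (the investor proposes): the founder gets 1 if talks fail, so the investor offers 1 and keeps 39.
Round 1 (the founder proposes): rejecting gives the investor an expected 0.75 × 39 + 0.25 × 5 = 30.5. The founder offers 30.5 and keeps 40 − 30.5 = 9.5.

30.5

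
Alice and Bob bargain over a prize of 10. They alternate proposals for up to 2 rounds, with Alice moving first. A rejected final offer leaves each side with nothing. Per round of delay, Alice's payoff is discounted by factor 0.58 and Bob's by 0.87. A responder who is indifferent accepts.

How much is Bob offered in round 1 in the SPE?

8.7

Solve by backward induction from round 2.
Round 2 (Bob proposes): rejection yields 0 for Alice; Bob offers 0 and keeps 10.
Round 1 (Alice proposes): Bob can get 10 next round, worth 0.87 × 10 = 8.7 now, so Alice offers 8.7, keeping 1.3.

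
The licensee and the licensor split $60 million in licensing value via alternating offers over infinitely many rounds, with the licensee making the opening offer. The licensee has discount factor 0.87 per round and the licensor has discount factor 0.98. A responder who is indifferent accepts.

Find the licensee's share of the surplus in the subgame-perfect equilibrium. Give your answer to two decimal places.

8.14

When the licensee proposes, the licensor accepts any offer worth at least 0.98 times what the licensor would get by proposing next round; and vice versa.
This gives x = 60 − 0.98y and y = 60 − 0.87x, where x and y are each side's share when it proposes.
Hence (1 − 0.98·0.87)x = 60(1 − 0.98), i.e. 0.1474·x = 1.2.
x ≈ 8.1411; the licensor's share is 60 − x ≈ 51.8589.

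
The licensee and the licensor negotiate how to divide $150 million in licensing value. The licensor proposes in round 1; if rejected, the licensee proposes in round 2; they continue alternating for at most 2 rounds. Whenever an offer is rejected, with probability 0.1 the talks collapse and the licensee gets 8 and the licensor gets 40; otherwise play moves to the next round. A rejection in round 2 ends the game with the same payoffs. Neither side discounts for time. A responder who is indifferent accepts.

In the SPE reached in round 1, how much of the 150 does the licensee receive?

99.8

Round 2 (the licensee proposes): the licensor gets 40 if talks fail, so the licensee offers 40 and keeps 110.
Round 1 (the licensor proposes): rejecting gives the licensee an expected 0.9 × 110 + 0.1 × 8 = 99.8, so the licensor offers 99.8, keeping 50.2.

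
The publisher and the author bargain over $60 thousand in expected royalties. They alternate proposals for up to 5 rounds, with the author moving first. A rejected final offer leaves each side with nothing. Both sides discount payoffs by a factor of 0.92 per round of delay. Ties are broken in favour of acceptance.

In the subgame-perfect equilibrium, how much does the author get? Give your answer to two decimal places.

Solve by backward induction from round 5.
Round 5 (the author proposes): rejection yields 0 for the publisher; the author offers 0 and keeps 60.
Round 4 (the publisher proposes): the author can get 60 next round, worth 0.92 × 60 = 55.2 now, so the publisher offers 55.2, keeping 4.8.
Round 3 (the author proposes): the publisher can get 4.8 next round, worth 0.92 × 4.8 = 4.416 now; the author offers that and keeps 55.584.
Round 2 (the publisher proposes): the author can get 55.584 next round, worth 0.92 × 55.584 = 51.13728 now, so the publisher offers 51.13728, keeping 8.86272.
Round 1 (the author proposes): the publisher can get 8.86272 next round, worth 0.92 × 8.86272 = 8.1537024 now, so the author offers 8.1537024, keeping 51.8462976.

51.85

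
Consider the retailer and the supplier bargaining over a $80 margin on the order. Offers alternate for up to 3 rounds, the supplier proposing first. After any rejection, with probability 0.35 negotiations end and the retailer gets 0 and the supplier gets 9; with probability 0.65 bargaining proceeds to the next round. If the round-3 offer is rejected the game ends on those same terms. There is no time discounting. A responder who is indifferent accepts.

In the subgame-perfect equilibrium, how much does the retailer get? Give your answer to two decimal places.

By backward induction:
Round 3 (the supplier proposes): rejection yields 0 for the retailer; the supplier offers 0 and keeps 80.
Round 2 (the retailer proposes): rejecting gives the supplier an expected 0.65 × 80 + 0.35 × 9 = 55.15. The retailer offers 55.15 and keeps 80 − 55.15 = 24.85.
Round 1 (the supplier proposes): rejecting gives the retailer an expected 0.65 × 24.85 = 16.1525. The supplier offers 16.1525 and keeps 80 − 16.1525 = 63.8475.

16.15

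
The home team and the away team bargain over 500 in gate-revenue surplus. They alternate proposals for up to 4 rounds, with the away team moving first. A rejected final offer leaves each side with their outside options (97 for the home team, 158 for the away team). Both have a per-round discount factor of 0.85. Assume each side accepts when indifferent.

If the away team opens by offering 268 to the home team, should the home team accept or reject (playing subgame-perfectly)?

Reject

Round 4 (the home team proposes): the away team gets 158 if talks fail, so the home team offers 158 and keeps 342.
Round 3 (the away team proposes): the home team can get 342 next round, worth 0.85 × 342 = 290.7 now. The away team offers 290.7 and keeps 500 − 290.7 = 209.3.
Round 2 (the home team proposes): the away team can get 209.3 next round, worth 0.85 × 209.3 = 177.905 now; the home team offers that and keeps 322.095.
So by rejecting in round 1, the home team gets 322.095 next round, worth 0.85 × 322.095 = 273.78075 now.
Offer 268 < 273.78075, so the home team rejects.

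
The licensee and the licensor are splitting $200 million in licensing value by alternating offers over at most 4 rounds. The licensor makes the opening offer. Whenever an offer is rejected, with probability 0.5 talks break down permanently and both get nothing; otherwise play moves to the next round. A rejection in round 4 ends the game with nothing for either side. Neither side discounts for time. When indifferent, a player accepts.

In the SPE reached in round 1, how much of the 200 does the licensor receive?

By backward induction:
Round 4 (the licensee proposes): the licensor will accept anything ≥ 0, so the licensee offers 0 and keeps 200.
Round 3 (the licensor proposes): rejecting gives the licensee an expected 0.5 × 200 = 100, so the licensor offers 100, keeping 100.
Round 2 (the licensee proposes): rejecting gives the licensor an expected 0.5 × 100 = 50, so the licensee offers 50, keeping 150.
Round 1 (the licensor proposes): rejecting gives the licensee an expected 0.5 × 150 = 75, so the licensor offers 75, keeping 125.

125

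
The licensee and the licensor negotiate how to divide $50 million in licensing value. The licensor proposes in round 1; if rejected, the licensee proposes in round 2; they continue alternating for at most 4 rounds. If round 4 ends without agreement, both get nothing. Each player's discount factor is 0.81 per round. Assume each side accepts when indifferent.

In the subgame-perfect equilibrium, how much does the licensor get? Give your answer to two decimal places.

By backward induction:
Round 4 (the licensee proposes): the licensor will accept anything ≥ 0, so the licensee offers 0 and keeps 50.
Round 3 (the licensor proposes): the licensee can get 50 next round, worth 0.81 × 50 = 40.5 now. The licensor offers 40.5 and keeps 50 − 40.5 = 9.5.
Round 2 (the licensee proposes): the licensor can get 9.5 next round, worth 0.81 × 9.5 = 7.695 now. The licensee offers 7.695 and keeps 50 − 7.695 = 42.305.
Round 1 (the licensor proposes): the licensee can get 42.305 next round, worth 0.81 × 42.305 = 34.26705 now, so the licensor offers 34.26705, keeping 15.73295.

15.73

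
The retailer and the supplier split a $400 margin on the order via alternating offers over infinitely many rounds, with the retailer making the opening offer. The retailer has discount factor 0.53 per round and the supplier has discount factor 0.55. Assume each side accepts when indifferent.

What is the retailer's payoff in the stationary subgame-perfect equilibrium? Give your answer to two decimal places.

254.06

Let x be the retailer's share when the retailer proposes and y be the supplier's share when the supplier proposes.
The supplier accepts iff offered ≥ 0.55·y, so x = 400 − 0.55y. Symmetrically y = 400 − 0.53x.
Substituting: x = 400 − 0.55(400 − 0.53x), giving x(1 − 0.53·0.55) = 400(1 − 0.55).
So x = 400 × 0.45 / 0.7085 ≈ 254.0579, and the supplier receives 400 − x ≈ 145.9421.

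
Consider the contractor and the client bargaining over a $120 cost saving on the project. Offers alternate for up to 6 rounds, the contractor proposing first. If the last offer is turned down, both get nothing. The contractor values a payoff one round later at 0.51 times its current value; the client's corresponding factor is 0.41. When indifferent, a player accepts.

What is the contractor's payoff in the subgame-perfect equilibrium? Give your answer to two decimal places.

88.70

Work backward from the last round.
Round 6 (the client proposes): the contractor will accept anything ≥ 0, so the client offers 0 and keeps 120.
Round 5 (the contractor proposes): the client can get 120 next round, worth 0.41 × 120 = 49.2 now; the contractor offers that and keeps 70.8.
Round 4 (the client proposes): the contractor can get 70.8 next round, worth 0.51 × 70.8 = 36.108 now, so the client offers 36.108, keeping 83.892.
Round 3 (the contractor proposes): the client can get 83.892 next round, worth 0.41 × 83.892 = 34.39572 now. The contractor offers 34.39572 and keeps 120 − 34.39572 = 85.60428.
Round 2 (the client proposes): the contractor can get 85.60428 next round, worth 0.51 × 85.60428 = 43.6581828 now. The client offers 43.6581828 and keeps 120 − 43.6581828 = 76.3418172.
Round 1 (the contractor proposes): the client can get 76.3418172 next round, worth 0.41 × 76.3418172 = 31.300145052 now, so the contractor offers 31.300145052, keeping 88.699854948.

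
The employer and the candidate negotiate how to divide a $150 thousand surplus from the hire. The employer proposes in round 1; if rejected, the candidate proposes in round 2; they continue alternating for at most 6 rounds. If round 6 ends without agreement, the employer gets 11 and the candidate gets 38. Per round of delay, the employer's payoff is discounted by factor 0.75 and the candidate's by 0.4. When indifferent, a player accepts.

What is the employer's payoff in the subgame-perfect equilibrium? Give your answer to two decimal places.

125.50

Round 6 (the candidate proposes): the employer gets 11 if talks fail, so the candidate offers 11 and keeps 139.
Round 5 (the employer proposes): the candidate can get 139 next round, worth 0.4 × 139 = 55.6 now. The employer offers 55.6 and keeps 150 − 55.6 = 94.4.
Round 4 (the candidate proposes): the employer can get 94.4 next round, worth 0.75 × 94.4 = 70.8 now. The candidate offers 70.8 and keeps 150 − 70.8 = 79.2.
Round 3 (the employer proposes): the candidate can get 79.2 next round, worth 0.4 × 79.2 = 31.68 now, so the employer offers 31.68, keeping 118.32.
Round 2 (the candidate proposes): the employer can get 118.32 next round, worth 0.75 × 118.32 = 88.74 now, so the candidate offers 88.74, keeping 61.26.
Round 1 (the employer proposes): the candidate can get 61.26 next round, worth 0.4 × 61.26 = 24.504 now. The employer offers 24.504 and keeps 150 − 24.504 = 125.496.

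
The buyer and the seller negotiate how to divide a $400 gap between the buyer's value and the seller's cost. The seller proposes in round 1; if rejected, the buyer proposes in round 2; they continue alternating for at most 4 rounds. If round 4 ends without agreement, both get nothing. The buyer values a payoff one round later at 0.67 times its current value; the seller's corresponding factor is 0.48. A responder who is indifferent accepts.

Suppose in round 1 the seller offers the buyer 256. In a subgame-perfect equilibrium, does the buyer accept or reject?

Round 4 (the buyer proposes): rejection yields 0 for the seller; the buyer offers 0 and keeps 400.
Round 3 (the seller proposes): the buyer can get 400 next round, worth 0.67 × 400 = 268 now; the seller offers that and keeps 132.
Round 2 (the buyer proposes): the seller can get 132 next round, worth 0.48 × 132 = 63.36 now. The buyer offers 63.36 and keeps 400 − 63.36 = 336.64.
So by rejecting in round 1, the buyer gets 336.64 next round, worth 0.67 × 336.64 = 225.5488 now.
Offer 256 ≥ 225.5488, so the buyer accepts.

Accept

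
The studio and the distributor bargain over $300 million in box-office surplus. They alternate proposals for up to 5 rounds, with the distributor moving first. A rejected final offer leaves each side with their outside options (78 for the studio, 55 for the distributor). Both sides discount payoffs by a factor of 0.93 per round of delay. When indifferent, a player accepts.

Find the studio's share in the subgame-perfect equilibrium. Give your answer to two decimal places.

94.77

Round 5 (the distributor proposes): the studio gets 78 if talks fail, so the distributor offers 78 and keeps 222.
Round 4 (the studio proposes): the distributor can get 222 next round, worth 0.93 × 222 = 206.46 now; the studio offers that and keeps 93.54.
Round 3 (the distributor proposes): the studio can get 93.54 next round, worth 0.93 × 93.54 = 86.9922 now; the distributor offers that and keeps 213.0078.
Round 2 (the studio proposes): the distributor can get 213.0078 next round, worth 0.93 × 213.0078 = 198.097254 now. The studio offers 198.097254 and keeps 300 − 198.097254 = 101.902746.
Round 1 (the distributor proposes): the studio can get 101.902746 next round, worth 0.93 × 101.902746 = 94.76955378 now; the distributor offers that and keeps 205.23044622.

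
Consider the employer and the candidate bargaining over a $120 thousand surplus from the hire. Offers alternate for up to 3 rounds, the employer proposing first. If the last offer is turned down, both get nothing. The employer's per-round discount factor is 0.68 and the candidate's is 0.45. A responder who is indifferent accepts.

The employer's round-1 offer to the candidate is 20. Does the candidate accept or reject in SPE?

Accept

Round 3 (the employer proposes): the candidate will accept anything ≥ 0, so the employer offers 0 and keeps 120.
Round 2 (the candidate proposes): the employer can get 120 next round, worth 0.68 × 120 = 81.6 now; the candidate offers that and keeps 38.4.
So by rejecting in round 1, the candidate gets 38.4 next round, worth 0.45 × 38.4 = 17.28 now.
Offer 20 ≥ 17.28, so the candidate accepts.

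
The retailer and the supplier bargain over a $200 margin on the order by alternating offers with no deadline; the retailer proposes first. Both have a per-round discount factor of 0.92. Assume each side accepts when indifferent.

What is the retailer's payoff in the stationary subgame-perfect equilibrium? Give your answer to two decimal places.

In a stationary SPE each proposer offers the other exactly their discounted continuation value.
If the retailer keeps x when proposing and the supplier keeps y when proposing, then x = 200 − 0.92y and y = 200 − 0.92x.
Solving: x = 200(1 − 0.92) / (1 − 0.92·0.92) = 16 / 0.1536 ≈ 104.1667.
The supplier gets 200 − 104.1667 ≈ 95.8333.

104.17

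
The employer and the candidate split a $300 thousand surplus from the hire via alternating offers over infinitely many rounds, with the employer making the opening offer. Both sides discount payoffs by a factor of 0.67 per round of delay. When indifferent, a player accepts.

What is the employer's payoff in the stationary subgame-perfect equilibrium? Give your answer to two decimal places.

179.64

When the employer proposes, the candidate accepts any offer worth at least 0.67 times what the candidate would get by proposing next round; and vice versa.
This gives x = 300 − 0.67y and y = 300 − 0.67x, where x and y are each side's share when it proposes.
Hence (1 − 0.67·0.67)x = 300(1 − 0.67), i.e. 0.5511·x = 99.
x ≈ 179.6407; the candidate's share is 300 − x ≈ 120.3593.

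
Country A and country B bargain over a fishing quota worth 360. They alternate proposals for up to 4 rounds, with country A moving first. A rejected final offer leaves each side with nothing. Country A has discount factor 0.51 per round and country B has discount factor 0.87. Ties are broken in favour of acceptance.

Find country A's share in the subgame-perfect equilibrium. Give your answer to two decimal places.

Solve by backward induction from round 4.
Round 4 (country B proposes): country A will accept anything ≥ 0, so country B offers 0 and keeps 360.
Round 3 (country A proposes): country B can get 360 next round, worth 0.87 × 360 = 313.2 now, so country A offers 313.2, keeping 46.8.
Round 2 (country B proposes): country A can get 46.8 next round, worth 0.51 × 46.8 = 23.868 now. Country B offers 23.868 and keeps 360 − 23.868 = 336.132.
Round 1 (country A proposes): country B can get 336.132 next round, worth 0.87 × 336.132 = 292.43484 now. Country A offers 292.43484 and keeps 360 − 292.43484 = 67.56516.

67.57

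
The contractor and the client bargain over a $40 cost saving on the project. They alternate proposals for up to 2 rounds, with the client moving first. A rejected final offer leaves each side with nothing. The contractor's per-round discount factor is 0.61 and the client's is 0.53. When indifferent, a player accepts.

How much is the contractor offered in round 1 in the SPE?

Solve by backward induction from round 2.
Round 2 (the contractor proposes): the client will accept anything ≥ 0, so the contractor offers 0 and keeps 40.
Round 1 (the client proposes): the contractor can get 40 next round, worth 0.61 × 40 = 24.4 now; the client offers that and keeps 15.6.

24.4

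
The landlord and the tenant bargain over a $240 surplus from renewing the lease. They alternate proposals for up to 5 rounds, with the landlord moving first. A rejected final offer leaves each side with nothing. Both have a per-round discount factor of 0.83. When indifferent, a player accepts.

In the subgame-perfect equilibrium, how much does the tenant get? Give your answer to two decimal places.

Round 5 (the landlord proposes): the tenant will accept anything ≥ 0, so the landlord offers 0 and keeps 240.
Round 4 (the tenant proposes): the landlord can get 240 next round, worth 0.83 × 240 = 199.2 now. The tenant offers 199.2 and keeps 240 − 199.2 = 40.8.
Round 3 (the landlord proposes): the tenant can get 40.8 next round, worth 0.83 × 40.8 = 33.864 now, so the landlord offers 33.864, keeping 206.136.
Round 2 (the tenant proposes): the landlord can get 206.136 next round, worth 0.83 × 206.136 = 171.09288 now; the tenant offers that and keeps 68.90712.
Round 1 (the landlord proposes): the tenant can get 68.90712 next round, worth 0.83 × 68.90712 = 57.1929096 now. The landlord offers 57.1929096 and keeps 240 − 57.1929096 = 182.8070904.

57.19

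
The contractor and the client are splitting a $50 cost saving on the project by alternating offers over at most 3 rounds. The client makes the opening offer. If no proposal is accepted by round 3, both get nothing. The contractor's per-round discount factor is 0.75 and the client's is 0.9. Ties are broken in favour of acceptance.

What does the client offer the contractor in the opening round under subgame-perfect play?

3.75

Round 3 (the client proposes): the contractor will accept anything ≥ 0, so the client offers 0 and keeps 50.
Round 2 (the contractor proposes): the client can get 50 next round, worth 0.9 × 50 = 45 now; the contractor offers that and keeps 5.
Round 1 (the client proposes): the contractor can get 5 next round, worth 0.75 × 5 = 3.75 now. The client offers 3.75 and keeps 50 − 3.75 = 46.25.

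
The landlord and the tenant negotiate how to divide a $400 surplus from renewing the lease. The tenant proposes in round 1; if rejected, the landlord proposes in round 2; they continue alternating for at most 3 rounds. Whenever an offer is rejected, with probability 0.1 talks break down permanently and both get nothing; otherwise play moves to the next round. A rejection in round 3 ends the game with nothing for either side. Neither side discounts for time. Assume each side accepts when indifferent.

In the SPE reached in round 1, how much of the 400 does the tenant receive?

364

Round 3 (the tenant proposes): rejection yields 0 for the landlord; the tenant offers 0 and keeps 400.
Round 2 (the landlord proposes): rejecting gives the tenant an expected 0.9 × 400 = 360, so the landlord offers 360, keeping 40.
Round 1 (the tenant proposes): rejecting gives the landlord an expected 0.9 × 40 = 36. The tenant offers 36 and keeps 400 − 36 = 364.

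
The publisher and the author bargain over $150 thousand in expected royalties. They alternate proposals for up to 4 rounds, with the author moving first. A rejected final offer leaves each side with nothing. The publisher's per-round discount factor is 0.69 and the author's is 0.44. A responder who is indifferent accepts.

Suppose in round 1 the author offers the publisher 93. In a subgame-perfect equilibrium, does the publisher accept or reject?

Accept

Work out the publisher's continuation value if the offer is rejected.
Round 4 (the publisher proposes): the author will accept anything ≥ 0, so the publisher offers 0 and keeps 150.
Round 3 (the author proposes): the publisher can get 150 next round, worth 0.69 × 150 = 103.5 now. The author offers 103.5 and keeps 150 − 103.5 = 46.5.
Round 2 (the publisher proposes): the author can get 46.5 next round, worth 0.44 × 46.5 = 20.46 now, so the publisher offers 20.46, keeping 129.54.
So by rejecting in round 1, the publisher gets 129.54 next round, worth 0.69 × 129.54 = 89.3826 now.
Offer 93 ≥ 89.3826, so the publisher accepts.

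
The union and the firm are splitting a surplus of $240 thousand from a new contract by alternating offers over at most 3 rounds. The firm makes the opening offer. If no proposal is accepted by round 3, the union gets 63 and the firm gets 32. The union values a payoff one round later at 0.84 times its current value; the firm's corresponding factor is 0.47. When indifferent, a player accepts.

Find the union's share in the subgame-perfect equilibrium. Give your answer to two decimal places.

Round 3 (the firm proposes): the union gets 63 if talks fail, so the firm offers 63 and keeps 177.
Round 2 (the union proposes): the firm can get 177 next round, worth 0.47 × 177 = 83.19 now; the union offers that and keeps 156.81.
Round 1 (the firm proposes): the union can get 156.81 next round, worth 0.84 × 156.81 = 131.7204 now, so the firm offers 131.7204, keeping 108.2796.

131.72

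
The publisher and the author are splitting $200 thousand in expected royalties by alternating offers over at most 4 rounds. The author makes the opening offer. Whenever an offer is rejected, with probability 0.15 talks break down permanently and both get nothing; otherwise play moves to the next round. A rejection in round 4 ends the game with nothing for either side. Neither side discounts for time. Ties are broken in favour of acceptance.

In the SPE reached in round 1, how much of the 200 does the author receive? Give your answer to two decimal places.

Round 4 (the publisher proposes): the author will accept anything ≥ 0, so the publisher offers 0 and keeps 200.
Round 3 (the author proposes): rejecting gives the publisher an expected 0.85 × 200 = 170; the author offers that and keeps 30.
Round 2 (the publisher proposes): rejecting gives the author an expected 0.85 × 30 = 25.5. The publisher offers 25.5 and keeps 200 − 25.5 = 174.5.
Round 1 (the author proposes): rejecting gives the publisher an expected 0.85 × 174.5 = 148.325; the author offers that and keeps 51.675.

51.68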